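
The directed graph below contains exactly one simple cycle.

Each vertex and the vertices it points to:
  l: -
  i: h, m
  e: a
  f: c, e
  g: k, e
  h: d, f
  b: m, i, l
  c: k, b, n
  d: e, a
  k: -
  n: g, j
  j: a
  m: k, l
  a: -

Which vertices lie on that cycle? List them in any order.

DFS with gray/black marking from c:
c gray
  k gray
  k black
  b gray
    m gray
      m→k: k black — skip
      l gray
      l black
    m black
    i gray
      h gray
        d gray
          e gray
            a gray
            a black
          e black
          d→a: a black — skip
        d black
        f gray
          f→c: c is gray → back edge
Back edge closes the cycle c → b → i → h → f → c; its vertices are {b, c, f, h, i}.

b, c, f, h, i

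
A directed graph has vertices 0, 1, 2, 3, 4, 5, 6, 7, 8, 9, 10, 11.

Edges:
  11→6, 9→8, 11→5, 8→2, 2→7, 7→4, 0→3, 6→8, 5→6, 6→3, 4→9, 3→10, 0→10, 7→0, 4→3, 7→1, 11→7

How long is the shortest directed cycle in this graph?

For each vertex v, BFS finds the shortest path from v back to v.
The shortest such closed walk is 7 → 4 → 9 → 8 → 2 → 7, length 5.

5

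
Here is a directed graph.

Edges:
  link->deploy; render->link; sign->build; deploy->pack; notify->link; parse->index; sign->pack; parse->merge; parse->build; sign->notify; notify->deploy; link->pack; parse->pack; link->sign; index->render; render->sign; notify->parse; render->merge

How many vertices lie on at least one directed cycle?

6

A vertex is on a directed cycle iff it belongs to a strongly connected component of size ≥ 2 (or has a self-loop).
The vertices on cycles are {link, sign, index, parse, notify, render} — 6 in total.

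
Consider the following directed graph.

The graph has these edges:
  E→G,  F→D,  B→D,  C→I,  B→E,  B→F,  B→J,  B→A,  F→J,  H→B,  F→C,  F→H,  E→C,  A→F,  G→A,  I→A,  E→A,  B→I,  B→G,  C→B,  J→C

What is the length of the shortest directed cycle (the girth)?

3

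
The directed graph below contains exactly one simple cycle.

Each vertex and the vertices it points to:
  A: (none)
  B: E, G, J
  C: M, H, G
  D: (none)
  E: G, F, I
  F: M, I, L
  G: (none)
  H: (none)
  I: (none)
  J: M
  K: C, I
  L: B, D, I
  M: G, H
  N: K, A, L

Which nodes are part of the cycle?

DFS with gray/black marking from L:
L gray
  B gray
    E gray
      G gray
      G black
      F gray
        M gray
          M→G: G black — skip
          H gray
          H black
        M black
        I gray
        I black
        F→L: L is gray → back edge
Back edge closes the cycle L → B → E → F → L; its vertices are {B, E, F, L}.

B, E, F, L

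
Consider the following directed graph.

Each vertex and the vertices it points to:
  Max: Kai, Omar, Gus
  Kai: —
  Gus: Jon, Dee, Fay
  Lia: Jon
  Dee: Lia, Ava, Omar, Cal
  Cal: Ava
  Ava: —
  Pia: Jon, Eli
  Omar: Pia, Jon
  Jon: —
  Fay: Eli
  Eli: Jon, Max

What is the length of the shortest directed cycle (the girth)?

4

For each vertex v, BFS finds the shortest path from v back to v.
The shortest such closed walk is Max → Omar → Pia → Eli → Max, length 4.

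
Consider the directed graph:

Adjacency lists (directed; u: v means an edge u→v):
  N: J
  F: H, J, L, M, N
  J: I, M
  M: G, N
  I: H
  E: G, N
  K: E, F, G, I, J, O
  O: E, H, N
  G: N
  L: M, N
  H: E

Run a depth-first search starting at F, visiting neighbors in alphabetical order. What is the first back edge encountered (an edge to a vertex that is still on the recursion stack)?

I→H

DFS from F (visiting neighbors in alphabetical order); mark gray on enter, black on exit:
F gray
  H gray
    E gray
      G gray
        N gray
          J gray
            I gray
              I→H: H is gray → back edge
First back edge: I → H.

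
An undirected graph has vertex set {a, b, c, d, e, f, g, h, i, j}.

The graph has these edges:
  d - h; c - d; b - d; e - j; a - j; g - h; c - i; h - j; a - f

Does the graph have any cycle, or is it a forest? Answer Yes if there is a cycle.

No

DFS, tracking each vertex's parent; an edge to a visited non-parent vertex closes a cycle.
Start from b:
visit b (parent –)
  visit d (parent b)
    visit h (parent d)
      visit j (parent h)
        visit a (parent j)
          visit f (parent a)
            f–a: parent, skip
          a–j: parent, skip
        j–h: parent, skip
        visit e (parent j)
          e–j: parent, skip
      h–d: parent, skip
      visit g (parent h)
        g–h: parent, skip
    d–b: parent, skip
    visit c (parent d)
      c–d: parent, skip
      visit i (parent c)
        i–c: parent, skip
No non-parent visited neighbor found — the graph is a forest.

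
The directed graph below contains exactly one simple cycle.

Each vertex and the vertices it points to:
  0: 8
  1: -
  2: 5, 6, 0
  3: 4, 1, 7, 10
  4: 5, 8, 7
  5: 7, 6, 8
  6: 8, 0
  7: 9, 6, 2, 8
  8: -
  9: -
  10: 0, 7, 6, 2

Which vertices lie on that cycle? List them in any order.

2, 5, 7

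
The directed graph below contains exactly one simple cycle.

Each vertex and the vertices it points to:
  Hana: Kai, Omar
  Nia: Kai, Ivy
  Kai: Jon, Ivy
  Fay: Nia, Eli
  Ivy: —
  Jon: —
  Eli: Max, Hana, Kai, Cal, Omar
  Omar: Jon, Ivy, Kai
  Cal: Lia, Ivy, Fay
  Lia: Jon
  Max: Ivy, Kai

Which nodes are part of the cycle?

Cal, Eli, Fay

DFS with gray/black marking from Eli:
Eli gray
  Max gray
    Ivy gray
    Ivy black
    Kai gray
      Jon gray
      Jon black
      Kai→Ivy: Ivy black — skip
    Kai black
  Max black
  Hana gray
    Hana→Kai: Kai black — skip
    Omar gray
      Omar→Jon: Jon black — skip
      Omar→Ivy: Ivy black — skip
      Omar→Kai: Kai black — skip
    Omar black
  Hana black
  Eli→Kai: Kai black — skip
  Cal gray
    Lia gray
      Lia→Jon: Jon black — skip
    Lia black
    Cal→Ivy: Ivy black — skip
    Fay gray
      Nia gray
        Nia→Kai: Kai black — skip
        Nia→Ivy: Ivy black — skip
      Nia black
      Fay→Eli: Eli is gray → back edge
Back edge closes the cycle Eli → Cal → Fay → Eli; its vertices are {Cal, Eli, Fay}.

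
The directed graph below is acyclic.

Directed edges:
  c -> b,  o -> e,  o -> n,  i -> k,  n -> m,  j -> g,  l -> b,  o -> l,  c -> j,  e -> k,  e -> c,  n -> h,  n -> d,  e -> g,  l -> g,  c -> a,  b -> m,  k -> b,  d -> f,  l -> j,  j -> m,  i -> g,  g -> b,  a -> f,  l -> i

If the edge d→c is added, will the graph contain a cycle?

No

Adding d→c creates a cycle iff c can already reach d.
Explore from c: no path reaches d. The graph stays acyclic.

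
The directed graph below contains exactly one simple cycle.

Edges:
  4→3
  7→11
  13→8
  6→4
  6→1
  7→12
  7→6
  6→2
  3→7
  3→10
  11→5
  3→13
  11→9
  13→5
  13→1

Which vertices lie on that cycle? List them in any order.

3, 4, 6, 7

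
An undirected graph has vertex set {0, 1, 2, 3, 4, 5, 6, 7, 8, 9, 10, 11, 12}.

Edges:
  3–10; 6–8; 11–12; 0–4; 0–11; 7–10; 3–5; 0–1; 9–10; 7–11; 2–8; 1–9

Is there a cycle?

DFS, tracking each vertex's parent; an edge to a visited non-parent vertex closes a cycle.
Start from 7:
visit 7 (parent –)
  visit 10 (parent 7)
    10–7: parent, skip
    visit 9 (parent 10)
      9–10: parent, skip
      visit 1 (parent 9)
        visit 0 (parent 1)
          visit 11 (parent 0)
            11–0: parent, skip
            11–7: 7 visited and ≠ parent → cycle
Cycle: 7 – 10 – 9 – 1 – 0 – 11 – 7.

Yes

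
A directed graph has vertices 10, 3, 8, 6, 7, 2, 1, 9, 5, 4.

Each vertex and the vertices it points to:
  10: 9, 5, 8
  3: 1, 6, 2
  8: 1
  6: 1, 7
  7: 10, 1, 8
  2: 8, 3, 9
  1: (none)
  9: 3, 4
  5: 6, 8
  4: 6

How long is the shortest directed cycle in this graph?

For each vertex v, BFS finds the shortest path from v back to v.
The shortest such closed walk is 3 → 2 → 3, length 2.

2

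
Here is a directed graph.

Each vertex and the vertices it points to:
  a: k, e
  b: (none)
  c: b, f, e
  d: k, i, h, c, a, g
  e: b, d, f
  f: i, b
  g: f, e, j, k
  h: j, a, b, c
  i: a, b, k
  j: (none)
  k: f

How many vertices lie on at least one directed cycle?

9

A vertex is on a directed cycle iff it belongs to a strongly connected component of size ≥ 2 (or has a self-loop).
The vertices on cycles are {a, c, d, e, f, g, h, i, k} — 9 in total.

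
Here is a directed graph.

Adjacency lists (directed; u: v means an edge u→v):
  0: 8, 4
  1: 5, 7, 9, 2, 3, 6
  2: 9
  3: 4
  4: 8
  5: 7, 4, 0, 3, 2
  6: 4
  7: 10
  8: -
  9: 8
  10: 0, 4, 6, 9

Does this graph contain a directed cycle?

No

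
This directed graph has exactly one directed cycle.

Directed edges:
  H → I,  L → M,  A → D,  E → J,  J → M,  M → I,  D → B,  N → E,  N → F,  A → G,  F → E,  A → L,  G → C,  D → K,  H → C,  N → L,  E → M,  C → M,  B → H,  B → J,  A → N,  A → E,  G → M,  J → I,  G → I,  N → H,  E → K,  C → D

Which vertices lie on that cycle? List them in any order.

B, C, D, H

DFS with gray/black marking from C:
C gray
  D gray
    B gray
      J gray
        I gray
        I black
        M gray
          M→I: I black — skip
        M black
      J black
      H gray
        H→I: I black — skip
        H→C: C is gray → back edge
Back edge closes the cycle C → D → B → H → C; its vertices are {B, C, D, H}.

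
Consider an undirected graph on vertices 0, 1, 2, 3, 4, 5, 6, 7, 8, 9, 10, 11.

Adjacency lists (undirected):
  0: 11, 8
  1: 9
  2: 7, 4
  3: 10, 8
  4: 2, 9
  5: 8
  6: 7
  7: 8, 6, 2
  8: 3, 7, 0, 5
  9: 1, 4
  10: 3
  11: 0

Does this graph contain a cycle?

No

DFS, tracking each vertex's parent; an edge to a visited non-parent vertex closes a cycle.
Start from 6:
visit 6 (parent –)
  visit 7 (parent 6)
    visit 8 (parent 7)
      visit 3 (parent 8)
        visit 10 (parent 3)
          10–3: parent, skip
        3–8: parent, skip
      8–7: parent, skip
      visit 0 (parent 8)
        visit 11 (parent 0)
          11–0: parent, skip
        0–8: parent, skip
      visit 5 (parent 8)
        5–8: parent, skip
    7–6: parent, skip
    visit 2 (parent 7)
      2–7: parent, skip
      visit 4 (parent 2)
        4–2: parent, skip
        visit 9 (parent 4)
          visit 1 (parent 9)
            1–9: parent, skip
          9–4: parent, skip
No non-parent visited neighbor found — the graph is a forest.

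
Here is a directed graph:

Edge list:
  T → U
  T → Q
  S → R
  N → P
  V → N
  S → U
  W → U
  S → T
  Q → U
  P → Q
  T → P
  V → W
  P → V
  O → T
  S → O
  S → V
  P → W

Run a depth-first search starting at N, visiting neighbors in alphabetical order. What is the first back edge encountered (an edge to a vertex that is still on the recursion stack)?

DFS from N (visiting neighbors in alphabetical order); mark gray on enter, black on exit:
N gray
  P gray
    Q gray
      U gray
      U black
    Q black
    V gray
      V→N: N is gray → back edge
First back edge: V → N.

V->N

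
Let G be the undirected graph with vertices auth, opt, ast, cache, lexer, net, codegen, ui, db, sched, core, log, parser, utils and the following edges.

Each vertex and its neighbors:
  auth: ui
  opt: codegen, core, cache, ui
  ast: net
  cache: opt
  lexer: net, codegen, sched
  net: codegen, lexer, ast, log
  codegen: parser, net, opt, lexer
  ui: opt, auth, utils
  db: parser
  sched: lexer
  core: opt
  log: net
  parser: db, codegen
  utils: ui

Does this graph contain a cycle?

Yes

DFS, tracking each vertex's parent; an edge to a visited non-parent vertex closes a cycle.
Start from utils:
visit utils (parent –)
  visit ui (parent utils)
    visit opt (parent ui)
      visit codegen (parent opt)
        visit parser (parent codegen)
          visit db (parent parser)
            db–parser: parent, skip
          parser–codegen: parent, skip
        visit net (parent codegen)
          net–codegen: parent, skip
          visit lexer (parent net)
            lexer–net: parent, skip
            lexer–codegen: codegen visited and ≠ parent → cycle
Cycle: codegen – net – lexer – codegen.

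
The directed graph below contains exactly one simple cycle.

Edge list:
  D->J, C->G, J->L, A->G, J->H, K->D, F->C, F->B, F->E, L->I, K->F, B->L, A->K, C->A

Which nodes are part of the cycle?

A, C, F, K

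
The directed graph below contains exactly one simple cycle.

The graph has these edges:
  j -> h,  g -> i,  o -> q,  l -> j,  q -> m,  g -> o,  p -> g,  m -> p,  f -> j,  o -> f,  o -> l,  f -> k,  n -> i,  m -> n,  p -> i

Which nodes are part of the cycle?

DFS with gray/black marking from o:
o gray
  l gray
    j gray
      h gray
      h black
    j black
  l black
  q gray
    m gray
      n gray
        i gray
        i black
      n black
      p gray
        p→i: i black — skip
        g gray
          g→i: i black — skip
          g→o: o is gray → back edge
Back edge closes the cycle o → q → m → p → g → o; its vertices are {g, m, o, p, q}.

g, m, o, p, q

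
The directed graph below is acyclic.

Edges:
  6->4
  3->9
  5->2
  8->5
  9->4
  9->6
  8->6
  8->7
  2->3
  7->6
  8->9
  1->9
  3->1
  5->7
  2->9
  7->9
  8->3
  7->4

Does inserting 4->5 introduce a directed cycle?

Yes

Adding 4→5 creates a cycle iff 5 can already reach 4.
Path from 5: 5 → 7 → 4.
So 5 → … → 4 → 5 is a cycle.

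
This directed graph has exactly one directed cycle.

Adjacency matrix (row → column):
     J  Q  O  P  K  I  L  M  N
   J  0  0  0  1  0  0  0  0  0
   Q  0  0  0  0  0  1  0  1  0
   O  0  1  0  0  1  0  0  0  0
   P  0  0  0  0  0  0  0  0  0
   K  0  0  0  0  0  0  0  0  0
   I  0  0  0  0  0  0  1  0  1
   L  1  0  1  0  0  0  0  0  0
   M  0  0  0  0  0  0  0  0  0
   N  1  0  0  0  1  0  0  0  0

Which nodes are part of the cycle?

DFS with gray/black marking from Q:
Q gray
  M gray
  M black
  I gray
    L gray
      J gray
        P gray
        P black
      J black
      O gray
        O→Q: Q is gray → back edge
Back edge closes the cycle Q → I → L → O → Q; its vertices are {I, L, O, Q}.

I, L, O, Q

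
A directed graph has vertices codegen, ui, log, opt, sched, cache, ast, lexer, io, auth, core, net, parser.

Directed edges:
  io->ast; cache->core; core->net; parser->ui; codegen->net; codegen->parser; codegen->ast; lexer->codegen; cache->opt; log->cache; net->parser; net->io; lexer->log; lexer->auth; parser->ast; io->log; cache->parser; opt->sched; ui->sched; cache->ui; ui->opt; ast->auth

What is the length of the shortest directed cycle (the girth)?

5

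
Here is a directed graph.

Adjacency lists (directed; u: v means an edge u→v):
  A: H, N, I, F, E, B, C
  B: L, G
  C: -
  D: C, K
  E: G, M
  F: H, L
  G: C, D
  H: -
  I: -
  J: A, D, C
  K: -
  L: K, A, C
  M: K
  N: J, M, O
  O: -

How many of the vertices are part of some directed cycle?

A vertex is on a directed cycle iff it belongs to a strongly connected component of size ≥ 2 (or has a self-loop).
The vertices on cycles are {A, B, F, J, L, N} — 6 in total.

6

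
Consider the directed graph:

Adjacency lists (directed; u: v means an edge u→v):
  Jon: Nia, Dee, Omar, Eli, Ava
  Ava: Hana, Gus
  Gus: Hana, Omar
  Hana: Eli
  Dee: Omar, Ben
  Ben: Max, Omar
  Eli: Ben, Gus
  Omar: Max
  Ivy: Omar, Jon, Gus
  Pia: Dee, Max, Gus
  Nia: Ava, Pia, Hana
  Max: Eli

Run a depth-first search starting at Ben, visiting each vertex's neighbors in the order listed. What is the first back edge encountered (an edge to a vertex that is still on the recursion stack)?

DFS from Ben (visiting each vertex's neighbors in the order listed); mark gray on enter, black on exit:
Ben gray
  Max gray
    Eli gray
      Eli→Ben: Ben is gray → back edge
First back edge: Eli → Ben.

Eli->Ben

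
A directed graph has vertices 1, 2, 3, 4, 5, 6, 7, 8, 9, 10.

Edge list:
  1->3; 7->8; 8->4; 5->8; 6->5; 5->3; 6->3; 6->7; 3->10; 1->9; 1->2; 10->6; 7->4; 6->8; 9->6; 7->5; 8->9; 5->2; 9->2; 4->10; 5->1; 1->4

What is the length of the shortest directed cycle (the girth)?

3

For each vertex v, BFS finds the shortest path from v back to v.
The shortest such closed walk is 6 → 3 → 10 → 6, length 3.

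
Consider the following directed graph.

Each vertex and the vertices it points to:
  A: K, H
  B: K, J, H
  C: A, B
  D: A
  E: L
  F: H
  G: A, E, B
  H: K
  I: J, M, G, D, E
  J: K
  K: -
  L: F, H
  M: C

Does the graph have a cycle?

DFS with white/gray/black marking, starting from A:
A gray
  K gray
  K black
  H gray
    H→K: K black — skip
  H black
A black
B gray
  B→K: K black — skip
  J gray
    J→K: K black — skip
  J black
  B→H: H black — skip
B black
C gray
  C→A: A black — skip
  C→B: B black — skip
C black
D gray
  D→A: A black — skip
D black
E gray
  L gray
    F gray
      F→H: H black — skip
    F black
    L→H: H black — skip
  L black
E black
G gray
  G→A: A black — skip
  G→E: E black — skip
  G→B: B black — skip
G black
I gray
  I→J: J black — skip
  M gray
    M→C: C black — skip
  M black
  I→G: G black — skip
  I→D: D black — skip
  I→E: E black — skip
I black
Every edge goes to a white or black vertex — no back edge, so the graph is acyclic.

No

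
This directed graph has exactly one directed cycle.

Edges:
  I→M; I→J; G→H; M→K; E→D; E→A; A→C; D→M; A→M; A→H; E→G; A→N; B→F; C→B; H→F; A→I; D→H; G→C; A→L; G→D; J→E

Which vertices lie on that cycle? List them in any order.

A, E, I, J

DFS with gray/black marking from E:
E gray
  A gray
    L gray
    L black
    H gray
      F gray
      F black
    H black
    N gray
    N black
    C gray
      B gray
        B→F: F black — skip
      B black
    C black
    I gray
      J gray
        J→E: E is gray → back edge
Back edge closes the cycle E → A → I → J → E; its vertices are {A, E, I, J}.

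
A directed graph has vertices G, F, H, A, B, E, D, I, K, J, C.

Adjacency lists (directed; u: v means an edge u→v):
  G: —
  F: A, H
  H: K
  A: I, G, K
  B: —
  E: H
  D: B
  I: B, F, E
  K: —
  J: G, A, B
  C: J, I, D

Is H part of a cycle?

No

H lies on a cycle iff there is a path from H back to itself.
Exploring from H, it never reaches itself; equivalently, its strongly connected component is a singleton.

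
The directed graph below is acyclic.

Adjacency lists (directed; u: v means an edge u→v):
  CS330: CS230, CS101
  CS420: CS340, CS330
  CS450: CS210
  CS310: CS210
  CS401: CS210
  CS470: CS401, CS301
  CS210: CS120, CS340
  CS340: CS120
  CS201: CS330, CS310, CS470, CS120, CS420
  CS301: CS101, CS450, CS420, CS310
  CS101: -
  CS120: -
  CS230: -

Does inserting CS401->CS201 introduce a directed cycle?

Adding CS401→CS201 creates a cycle iff CS201 can already reach CS401.
Path from CS201: CS201 → CS470 → CS401.
So CS201 → … → CS401 → CS201 is a cycle.

Yes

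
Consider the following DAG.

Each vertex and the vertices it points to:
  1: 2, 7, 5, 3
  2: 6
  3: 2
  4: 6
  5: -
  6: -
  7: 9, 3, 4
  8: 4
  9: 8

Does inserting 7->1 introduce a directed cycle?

Yes

Adding 7→1 creates a cycle iff 1 can already reach 7.
Path from 1: 1 → 7.
So 1 → … → 7 → 1 is a cycle.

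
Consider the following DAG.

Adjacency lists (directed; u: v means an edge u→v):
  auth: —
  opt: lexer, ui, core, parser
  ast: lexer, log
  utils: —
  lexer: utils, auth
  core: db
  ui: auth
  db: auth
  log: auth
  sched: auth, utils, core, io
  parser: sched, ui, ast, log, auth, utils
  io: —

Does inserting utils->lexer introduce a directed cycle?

Yes

Adding utils→lexer creates a cycle iff lexer can already reach utils.
Path from lexer: lexer → utils.
So lexer → … → utils → lexer is a cycle.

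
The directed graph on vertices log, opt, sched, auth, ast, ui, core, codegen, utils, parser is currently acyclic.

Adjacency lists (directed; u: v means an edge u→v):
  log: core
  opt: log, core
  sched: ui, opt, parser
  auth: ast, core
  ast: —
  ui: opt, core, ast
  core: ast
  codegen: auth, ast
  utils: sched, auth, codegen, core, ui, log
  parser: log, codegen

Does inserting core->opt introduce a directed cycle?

Adding core→opt creates a cycle iff opt can already reach core.
Path from opt: opt → core.
So opt → … → core → opt is a cycle.

Yes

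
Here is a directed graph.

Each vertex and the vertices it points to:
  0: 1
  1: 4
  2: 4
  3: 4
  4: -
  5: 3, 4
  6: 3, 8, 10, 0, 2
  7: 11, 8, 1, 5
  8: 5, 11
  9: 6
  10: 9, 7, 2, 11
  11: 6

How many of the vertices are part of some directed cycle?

6

A vertex is on a directed cycle iff it belongs to a strongly connected component of size ≥ 2 (or has a self-loop).
The vertices on cycles are {6, 7, 8, 9, 10, 11} — 6 in total.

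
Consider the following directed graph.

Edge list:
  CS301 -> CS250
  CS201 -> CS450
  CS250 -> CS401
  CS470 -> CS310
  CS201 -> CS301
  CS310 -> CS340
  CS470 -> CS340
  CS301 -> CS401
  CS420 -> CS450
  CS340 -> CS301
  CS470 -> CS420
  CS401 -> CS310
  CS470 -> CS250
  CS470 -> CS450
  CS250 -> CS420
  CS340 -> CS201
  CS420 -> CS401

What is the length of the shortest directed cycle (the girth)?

For each vertex v, BFS finds the shortest path from v back to v.
The shortest such closed walk is CS340 → CS301 → CS401 → CS310 → CS340, length 4.

4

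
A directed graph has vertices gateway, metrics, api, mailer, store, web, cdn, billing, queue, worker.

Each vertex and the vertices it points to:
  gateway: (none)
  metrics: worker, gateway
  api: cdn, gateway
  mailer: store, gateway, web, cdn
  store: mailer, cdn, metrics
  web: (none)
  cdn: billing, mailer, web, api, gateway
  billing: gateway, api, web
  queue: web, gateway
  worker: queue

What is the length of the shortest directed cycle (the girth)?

For each vertex v, BFS finds the shortest path from v back to v.
The shortest such closed walk is store → mailer → store, length 2.

2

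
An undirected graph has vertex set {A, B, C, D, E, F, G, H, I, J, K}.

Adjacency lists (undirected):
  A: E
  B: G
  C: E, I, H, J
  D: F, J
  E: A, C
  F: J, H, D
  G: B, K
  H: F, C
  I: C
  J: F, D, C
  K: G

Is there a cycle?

Yes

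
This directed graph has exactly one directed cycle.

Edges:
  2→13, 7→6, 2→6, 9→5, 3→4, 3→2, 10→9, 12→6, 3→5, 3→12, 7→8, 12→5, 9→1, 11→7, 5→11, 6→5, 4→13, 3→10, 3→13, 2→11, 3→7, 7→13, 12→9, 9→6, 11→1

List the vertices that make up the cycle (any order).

DFS with gray/black marking from 11:
11 gray
  1 gray
  1 black
  7 gray
    13 gray
    13 black
    6 gray
      5 gray
        5→11: 11 is gray → back edge
Back edge closes the cycle 11 → 7 → 6 → 5 → 11; its vertices are {5, 6, 7, 11}.

5, 6, 7, 11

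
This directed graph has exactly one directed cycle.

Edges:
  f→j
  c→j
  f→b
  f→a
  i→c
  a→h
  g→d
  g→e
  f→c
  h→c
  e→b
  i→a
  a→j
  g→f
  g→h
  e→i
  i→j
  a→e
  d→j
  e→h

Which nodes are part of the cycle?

a, e, i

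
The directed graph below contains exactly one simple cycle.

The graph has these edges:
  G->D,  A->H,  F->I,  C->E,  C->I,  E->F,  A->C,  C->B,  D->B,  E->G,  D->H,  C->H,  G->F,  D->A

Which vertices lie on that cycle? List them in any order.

A, C, D, E, G

DFS with gray/black marking from C:
C gray
  H gray
  H black
  B gray
  B black
  E gray
    F gray
      I gray
      I black
    F black
    G gray
      D gray
        D→H: H black — skip
        A gray
          A→C: C is gray → back edge
Back edge closes the cycle C → E → G → D → A → C; its vertices are {A, C, D, E, G}.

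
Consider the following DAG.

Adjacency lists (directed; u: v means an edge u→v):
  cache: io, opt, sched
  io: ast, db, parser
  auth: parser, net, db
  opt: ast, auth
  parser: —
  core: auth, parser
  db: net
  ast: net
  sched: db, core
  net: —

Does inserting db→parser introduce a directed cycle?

No

Adding db→parser creates a cycle iff parser can already reach db.
Explore from parser: no path reaches db. The graph stays acyclic.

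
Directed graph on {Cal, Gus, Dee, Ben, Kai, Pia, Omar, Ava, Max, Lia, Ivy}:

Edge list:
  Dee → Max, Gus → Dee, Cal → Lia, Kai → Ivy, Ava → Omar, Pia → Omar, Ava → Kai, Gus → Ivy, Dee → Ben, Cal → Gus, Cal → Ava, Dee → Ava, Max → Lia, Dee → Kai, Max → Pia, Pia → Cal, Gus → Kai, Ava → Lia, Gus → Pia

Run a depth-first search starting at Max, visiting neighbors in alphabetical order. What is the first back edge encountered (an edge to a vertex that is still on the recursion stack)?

Dee→Max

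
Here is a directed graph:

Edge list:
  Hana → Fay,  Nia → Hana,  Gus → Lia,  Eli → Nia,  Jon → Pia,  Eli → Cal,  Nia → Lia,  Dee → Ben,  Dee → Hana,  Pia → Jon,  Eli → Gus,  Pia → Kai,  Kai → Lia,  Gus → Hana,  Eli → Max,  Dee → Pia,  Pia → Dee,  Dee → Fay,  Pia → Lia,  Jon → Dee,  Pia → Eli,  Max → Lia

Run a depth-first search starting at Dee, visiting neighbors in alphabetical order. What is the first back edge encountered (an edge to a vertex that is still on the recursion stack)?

DFS from Dee (visiting neighbors in alphabetical order); mark gray on enter, black on exit:
Dee gray
  Ben gray
  Ben black
  Fay gray
  Fay black
  Hana gray
    Hana→Fay: Fay black — skip
  Hana black
  Pia gray
    Pia→Dee: Dee is gray → back edge
First back edge: Pia → Dee.

Pia→Dee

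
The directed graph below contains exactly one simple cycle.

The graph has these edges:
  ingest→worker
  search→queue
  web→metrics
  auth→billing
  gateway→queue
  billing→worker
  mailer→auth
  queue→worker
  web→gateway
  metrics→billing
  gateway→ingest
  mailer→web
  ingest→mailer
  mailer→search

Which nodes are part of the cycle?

web, ingest, mailer, gateway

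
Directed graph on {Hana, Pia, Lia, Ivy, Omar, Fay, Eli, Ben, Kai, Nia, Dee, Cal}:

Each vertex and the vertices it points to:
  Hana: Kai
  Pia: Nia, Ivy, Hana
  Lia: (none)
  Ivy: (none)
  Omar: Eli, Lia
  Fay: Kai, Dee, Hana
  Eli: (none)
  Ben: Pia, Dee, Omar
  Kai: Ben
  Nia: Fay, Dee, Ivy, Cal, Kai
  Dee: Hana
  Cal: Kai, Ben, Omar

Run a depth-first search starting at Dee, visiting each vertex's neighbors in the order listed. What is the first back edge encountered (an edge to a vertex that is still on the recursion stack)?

Fay→Kai

DFS from Dee (visiting each vertex's neighbors in the order listed); mark gray on enter, black on exit:
Dee gray
  Hana gray
    Kai gray
      Ben gray
        Pia gray
          Nia gray
            Fay gray
              Fay→Kai: Kai is gray → back edge
First back edge: Fay → Kai.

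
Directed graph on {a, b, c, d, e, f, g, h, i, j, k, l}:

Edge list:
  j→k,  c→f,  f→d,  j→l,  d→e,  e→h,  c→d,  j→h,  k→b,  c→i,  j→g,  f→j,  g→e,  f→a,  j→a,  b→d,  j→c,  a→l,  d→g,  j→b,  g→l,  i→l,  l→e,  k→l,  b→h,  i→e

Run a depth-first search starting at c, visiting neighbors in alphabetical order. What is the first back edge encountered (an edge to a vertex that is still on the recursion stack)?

DFS from c (visiting neighbors in alphabetical order); mark gray on enter, black on exit:
c gray
  d gray
    e gray
      h gray
      h black
    e black
    g gray
      g→e: e black — skip
      l gray
        l→e: e black — skip
      l black
    g black
  d black
  f gray
    a gray
      a→l: l black — skip
    a black
    f→d: d black — skip
    j gray
      j→a: a black — skip
      b gray
        b→d: d black — skip
        b→h: h black — skip
      b black
      j→c: c is gray → back edge
First back edge: j → c.

j→c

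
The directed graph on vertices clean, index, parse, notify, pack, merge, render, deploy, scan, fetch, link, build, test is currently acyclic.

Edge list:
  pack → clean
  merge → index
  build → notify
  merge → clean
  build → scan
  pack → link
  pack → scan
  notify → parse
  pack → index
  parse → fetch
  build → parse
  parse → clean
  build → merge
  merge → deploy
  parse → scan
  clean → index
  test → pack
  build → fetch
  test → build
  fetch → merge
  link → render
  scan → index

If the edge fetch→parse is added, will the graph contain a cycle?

Adding fetch→parse creates a cycle iff parse can already reach fetch.
Path from parse: parse → fetch.
So parse → … → fetch → parse is a cycle.

Yes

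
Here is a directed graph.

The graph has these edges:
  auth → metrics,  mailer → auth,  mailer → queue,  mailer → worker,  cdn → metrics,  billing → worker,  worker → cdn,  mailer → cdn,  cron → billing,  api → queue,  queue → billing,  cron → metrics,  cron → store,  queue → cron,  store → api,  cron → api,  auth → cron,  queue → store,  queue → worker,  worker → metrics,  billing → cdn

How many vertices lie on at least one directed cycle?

A vertex is on a directed cycle iff it belongs to a strongly connected component of size ≥ 2 (or has a self-loop).
The vertices on cycles are {api, cron, queue, store} — 4 in total.

4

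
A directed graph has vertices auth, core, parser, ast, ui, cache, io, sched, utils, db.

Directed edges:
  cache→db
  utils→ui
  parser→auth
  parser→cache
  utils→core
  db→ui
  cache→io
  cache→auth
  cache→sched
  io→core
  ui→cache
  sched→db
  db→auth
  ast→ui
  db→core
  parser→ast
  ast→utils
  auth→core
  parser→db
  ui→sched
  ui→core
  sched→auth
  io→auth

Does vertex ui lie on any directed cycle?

ui is on a cycle iff ui can reach itself via ≥1 edge.
ui → sched → db → ui — yes.

Yes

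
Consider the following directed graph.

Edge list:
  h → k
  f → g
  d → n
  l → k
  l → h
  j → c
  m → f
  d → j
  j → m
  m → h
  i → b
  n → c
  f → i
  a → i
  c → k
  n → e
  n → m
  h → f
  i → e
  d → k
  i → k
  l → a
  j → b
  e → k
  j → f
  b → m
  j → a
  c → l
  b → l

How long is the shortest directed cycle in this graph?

4

For each vertex v, BFS finds the shortest path from v back to v.
The shortest such closed walk is b → l → a → i → b, length 4.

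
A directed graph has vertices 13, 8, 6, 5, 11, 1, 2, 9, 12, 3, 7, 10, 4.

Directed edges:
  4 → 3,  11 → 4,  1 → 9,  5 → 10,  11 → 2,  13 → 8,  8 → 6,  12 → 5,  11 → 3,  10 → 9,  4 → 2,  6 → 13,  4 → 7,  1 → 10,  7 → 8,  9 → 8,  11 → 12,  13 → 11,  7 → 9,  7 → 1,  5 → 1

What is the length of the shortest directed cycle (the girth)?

For each vertex v, BFS finds the shortest path from v back to v.
The shortest such closed walk is 13 → 8 → 6 → 13, length 3.

3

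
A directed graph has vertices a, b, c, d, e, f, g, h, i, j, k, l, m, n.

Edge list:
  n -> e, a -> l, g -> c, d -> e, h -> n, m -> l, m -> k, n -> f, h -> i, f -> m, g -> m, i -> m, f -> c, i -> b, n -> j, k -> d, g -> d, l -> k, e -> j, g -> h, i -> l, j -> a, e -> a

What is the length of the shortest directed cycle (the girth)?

5

For each vertex v, BFS finds the shortest path from v back to v.
The shortest such closed walk is d → e → a → l → k → d, length 5.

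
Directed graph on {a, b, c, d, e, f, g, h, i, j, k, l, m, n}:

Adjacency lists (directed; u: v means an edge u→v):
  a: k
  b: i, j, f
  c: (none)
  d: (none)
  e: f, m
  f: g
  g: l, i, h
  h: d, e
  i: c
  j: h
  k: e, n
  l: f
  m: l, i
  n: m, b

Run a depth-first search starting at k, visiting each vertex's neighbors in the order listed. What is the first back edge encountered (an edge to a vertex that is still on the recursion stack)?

l->f

DFS from k (visiting each vertex's neighbors in the order listed); mark gray on enter, black on exit:
k gray
  e gray
    f gray
      g gray
        l gray
          l→f: f is gray → back edge
First back edge: l → f.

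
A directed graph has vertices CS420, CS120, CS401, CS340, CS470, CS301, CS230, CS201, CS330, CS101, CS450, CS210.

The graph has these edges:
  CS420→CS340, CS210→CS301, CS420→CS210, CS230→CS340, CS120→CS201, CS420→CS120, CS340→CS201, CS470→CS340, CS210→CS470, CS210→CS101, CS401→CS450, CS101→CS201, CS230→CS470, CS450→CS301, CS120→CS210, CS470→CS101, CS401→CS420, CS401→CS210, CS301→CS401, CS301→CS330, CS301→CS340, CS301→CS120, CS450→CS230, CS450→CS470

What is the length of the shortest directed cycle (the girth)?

3

For each vertex v, BFS finds the shortest path from v back to v.
The shortest such closed walk is CS301 → CS120 → CS210 → CS301, length 3.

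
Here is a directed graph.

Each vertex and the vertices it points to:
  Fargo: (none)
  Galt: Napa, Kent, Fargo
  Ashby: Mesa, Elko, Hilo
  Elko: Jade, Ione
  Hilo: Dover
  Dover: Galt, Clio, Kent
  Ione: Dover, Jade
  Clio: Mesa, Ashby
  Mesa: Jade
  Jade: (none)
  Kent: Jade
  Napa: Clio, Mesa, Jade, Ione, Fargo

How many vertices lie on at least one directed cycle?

A vertex is on a directed cycle iff it belongs to a strongly connected component of size ≥ 2 (or has a self-loop).
The vertices on cycles are {Clio, Elko, Galt, Hilo, Ione, Napa, Ashby, Dover} — 8 in total.

8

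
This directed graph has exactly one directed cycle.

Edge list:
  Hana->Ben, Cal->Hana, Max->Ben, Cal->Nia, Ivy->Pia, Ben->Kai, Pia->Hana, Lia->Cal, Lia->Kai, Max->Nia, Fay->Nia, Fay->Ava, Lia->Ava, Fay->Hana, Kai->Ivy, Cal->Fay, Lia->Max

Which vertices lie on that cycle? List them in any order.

Ben, Ivy, Kai, Pia, Hana

DFS with gray/black marking from Kai:
Kai gray
  Ivy gray
    Pia gray
      Hana gray
        Ben gray
          Ben→Kai: Kai is gray → back edge
Back edge closes the cycle Kai → Ivy → Pia → Hana → Ben → Kai; its vertices are {Ben, Ivy, Kai, Pia, Hana}.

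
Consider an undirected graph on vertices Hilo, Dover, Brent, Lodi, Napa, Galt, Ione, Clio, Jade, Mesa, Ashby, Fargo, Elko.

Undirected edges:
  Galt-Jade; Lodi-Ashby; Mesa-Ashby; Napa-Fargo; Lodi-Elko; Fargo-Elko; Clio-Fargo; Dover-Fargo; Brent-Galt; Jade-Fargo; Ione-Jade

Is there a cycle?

DFS, tracking each vertex's parent; an edge to a visited non-parent vertex closes a cycle.
Start from Clio:
visit Clio (parent –)
  visit Fargo (parent Clio)
    visit Jade (parent Fargo)
      visit Galt (parent Jade)
        visit Brent (parent Galt)
          Brent–Galt: parent, skip
        Galt–Jade: parent, skip
      visit Ione (parent Jade)
        Ione–Jade: parent, skip
      Jade–Fargo: parent, skip
    Fargo–Clio: parent, skip
    visit Napa (parent Fargo)
      Napa–Fargo: parent, skip
    visit Dover (parent Fargo)
      Dover–Fargo: parent, skip
    visit Elko (parent Fargo)
      Elko–Fargo: parent, skip
      visit Lodi (parent Elko)
        Lodi–Elko: parent, skip
        visit Ashby (parent Lodi)
          Ashby–Lodi: parent, skip
          visit Mesa (parent Ashby)
            Mesa–Ashby: parent, skip
visit Hilo (parent –)
No non-parent visited neighbor found — the graph is a forest.

No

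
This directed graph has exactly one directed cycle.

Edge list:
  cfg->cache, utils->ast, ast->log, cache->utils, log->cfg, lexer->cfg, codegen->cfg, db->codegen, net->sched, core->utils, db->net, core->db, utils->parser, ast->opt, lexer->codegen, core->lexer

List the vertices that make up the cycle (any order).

ast, cfg, log, cache, utils

DFS with gray/black marking from utils:
utils gray
  parser gray
  parser black
  ast gray
    opt gray
    opt black
    log gray
      cfg gray
        cache gray
          cache→utils: utils is gray → back edge
Back edge closes the cycle utils → ast → log → cfg → cache → utils; its vertices are {ast, cfg, log, cache, utils}.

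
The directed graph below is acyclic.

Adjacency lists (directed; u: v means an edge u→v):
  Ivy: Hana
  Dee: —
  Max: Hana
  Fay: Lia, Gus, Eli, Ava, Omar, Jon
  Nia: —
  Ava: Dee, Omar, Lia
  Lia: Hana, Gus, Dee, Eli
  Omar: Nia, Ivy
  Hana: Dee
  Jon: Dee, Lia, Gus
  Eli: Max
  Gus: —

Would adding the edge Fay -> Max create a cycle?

No

Adding Fay→Max creates a cycle iff Max can already reach Fay.
Explore from Max: no path reaches Fay. The graph stays acyclic.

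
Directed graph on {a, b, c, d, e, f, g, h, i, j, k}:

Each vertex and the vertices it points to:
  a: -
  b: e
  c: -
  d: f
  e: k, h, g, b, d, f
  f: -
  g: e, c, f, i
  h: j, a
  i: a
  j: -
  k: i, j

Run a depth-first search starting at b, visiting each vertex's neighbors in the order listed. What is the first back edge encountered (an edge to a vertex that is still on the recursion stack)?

DFS from b (visiting each vertex's neighbors in the order listed); mark gray on enter, black on exit:
b gray
  e gray
    k gray
      i gray
        a gray
        a black
      i black
      j gray
      j black
    k black
    h gray
      h→j: j black — skip
      h→a: a black — skip
    h black
    g gray
      g→e: e is gray → back edge
First back edge: g → e.

g->e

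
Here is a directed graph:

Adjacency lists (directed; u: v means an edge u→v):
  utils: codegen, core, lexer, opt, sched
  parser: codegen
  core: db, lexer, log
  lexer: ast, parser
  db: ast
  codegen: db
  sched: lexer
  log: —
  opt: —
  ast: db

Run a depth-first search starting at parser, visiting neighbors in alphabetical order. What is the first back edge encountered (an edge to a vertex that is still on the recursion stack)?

ast->db

DFS from parser (visiting neighbors in alphabetical order); mark gray on enter, black on exit:
parser gray
  codegen gray
    db gray
      ast gray
        ast→db: db is gray → back edge
First back edge: ast → db.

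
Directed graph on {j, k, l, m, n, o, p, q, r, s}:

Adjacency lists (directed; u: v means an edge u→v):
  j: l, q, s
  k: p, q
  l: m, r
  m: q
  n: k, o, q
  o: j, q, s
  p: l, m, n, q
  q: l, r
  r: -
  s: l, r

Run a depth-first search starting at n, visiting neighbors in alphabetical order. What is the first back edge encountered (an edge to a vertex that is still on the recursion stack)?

q->l

DFS from n (visiting neighbors in alphabetical order); mark gray on enter, black on exit:
n gray
  k gray
    p gray
      l gray
        m gray
          q gray
            q→l: l is gray → back edge
First back edge: q → l.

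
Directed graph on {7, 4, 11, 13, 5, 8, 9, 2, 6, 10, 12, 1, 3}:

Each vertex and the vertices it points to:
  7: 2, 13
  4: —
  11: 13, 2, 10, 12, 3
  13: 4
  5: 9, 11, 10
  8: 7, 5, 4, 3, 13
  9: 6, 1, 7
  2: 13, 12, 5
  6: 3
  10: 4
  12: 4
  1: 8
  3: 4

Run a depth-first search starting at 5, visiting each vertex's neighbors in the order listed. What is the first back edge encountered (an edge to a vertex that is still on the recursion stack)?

2→5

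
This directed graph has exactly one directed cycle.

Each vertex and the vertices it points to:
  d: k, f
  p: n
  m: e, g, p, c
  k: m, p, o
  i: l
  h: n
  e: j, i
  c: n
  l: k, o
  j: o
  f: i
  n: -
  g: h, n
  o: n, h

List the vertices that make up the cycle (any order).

e, i, k, l, m

DFS with gray/black marking from k:
k gray
  m gray
    e gray
      j gray
        o gray
          n gray
          n black
          h gray
            h→n: n black — skip
          h black
        o black
      j black
      i gray
        l gray
          l→k: k is gray → back edge
Back edge closes the cycle k → m → e → i → l → k; its vertices are {e, i, k, l, m}.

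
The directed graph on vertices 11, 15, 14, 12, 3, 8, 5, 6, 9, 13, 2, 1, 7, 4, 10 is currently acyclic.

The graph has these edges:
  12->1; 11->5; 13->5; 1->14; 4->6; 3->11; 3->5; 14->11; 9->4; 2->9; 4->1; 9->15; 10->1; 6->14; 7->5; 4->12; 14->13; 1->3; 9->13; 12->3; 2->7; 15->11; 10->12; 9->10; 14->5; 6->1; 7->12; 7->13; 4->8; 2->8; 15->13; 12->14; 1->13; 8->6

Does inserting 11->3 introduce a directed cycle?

Yes

Adding 11→3 creates a cycle iff 3 can already reach 11.
Path from 3: 3 → 11.
So 3 → … → 11 → 3 is a cycle.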